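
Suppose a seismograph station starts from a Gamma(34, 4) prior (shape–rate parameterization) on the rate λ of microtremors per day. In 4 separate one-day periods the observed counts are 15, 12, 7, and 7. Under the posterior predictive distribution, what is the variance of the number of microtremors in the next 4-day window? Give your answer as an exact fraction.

Total count: 15 + 12 + 7 + 7 = 41.
Total exposure: 4 days.
The Gamma prior is conjugate for the Poisson rate, so λ | data ~ Gamma(34+41, 4+4) = Gamma(75, 8).
The posterior predictive for a window of length T is Negative Binomial with variance T·α'·(β'+T)/β'² = 4·75·12/64 = 225/4.

225/4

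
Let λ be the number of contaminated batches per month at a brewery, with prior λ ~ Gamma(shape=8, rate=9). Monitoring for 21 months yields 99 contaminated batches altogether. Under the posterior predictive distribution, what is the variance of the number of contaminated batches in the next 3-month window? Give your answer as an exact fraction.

Total count 99 over total exposure 21 months.
Conjugate update: add total count to the shape and total exposure to the rate, giving Gamma(107, 30).
The posterior predictive for a window of length T is Negative Binomial with variance T·α'·(β'+T)/β'² = 3·107·33/900 = 1177/100.

1177/100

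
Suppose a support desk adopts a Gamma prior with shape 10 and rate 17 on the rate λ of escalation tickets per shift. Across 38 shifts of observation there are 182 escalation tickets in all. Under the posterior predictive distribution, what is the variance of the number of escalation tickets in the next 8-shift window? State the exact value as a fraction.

Total count 182 over total exposure 38 shifts.
Gamma(α, β) with Poisson data over total exposure Σt gives posterior Gamma(α+Σx, β+Σt) = Gamma(192, 55).
The posterior predictive for a window of length T is Negative Binomial with variance T·α'·(β'+T)/β'² = 8·192·63/3025 = 96768/3025.

96768/3025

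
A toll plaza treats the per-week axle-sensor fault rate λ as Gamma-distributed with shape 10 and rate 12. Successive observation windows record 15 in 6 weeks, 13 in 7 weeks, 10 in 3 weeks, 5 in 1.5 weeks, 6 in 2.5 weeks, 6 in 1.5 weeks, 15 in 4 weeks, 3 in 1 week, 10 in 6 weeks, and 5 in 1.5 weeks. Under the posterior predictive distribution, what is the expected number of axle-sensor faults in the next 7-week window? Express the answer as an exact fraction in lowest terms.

Total count: 15 + 13 + 10 + 5 + 6 + 6 + 15 + 3 + 10 + 5 = 88.
Total exposure: 6 + 7 + 3 + 1.5 + 2.5 + 1.5 + 4 + 1 + 6 + 1.5 = 34 weeks.
By Gamma–Poisson conjugacy, the posterior is Gamma(α + Σx, β + Σt) = Gamma(10 + 88, 12 + 34) = Gamma(98, 46).
Predictive mean over a 7-week window = T·E[λ|data] = 7·98/46 = 343/23.

343/23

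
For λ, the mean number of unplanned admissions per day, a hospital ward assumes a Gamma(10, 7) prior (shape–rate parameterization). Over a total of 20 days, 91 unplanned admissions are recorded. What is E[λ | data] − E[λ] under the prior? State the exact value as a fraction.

Total count 91 over total exposure 20 days.
Gamma(α, β) with Poisson data over total exposure Σt gives posterior Gamma(α+Σx, β+Σt) = Gamma(101, 27).
Posterior mean = 101/27 = 101/27; prior mean = 10/7 = 10/7. Difference = 101/27 − 10/7 = 437/189.

437/189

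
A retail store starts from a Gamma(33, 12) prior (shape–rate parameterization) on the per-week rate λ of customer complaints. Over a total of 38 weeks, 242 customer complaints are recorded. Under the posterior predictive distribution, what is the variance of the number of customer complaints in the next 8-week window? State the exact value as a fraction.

Total count 242 over total exposure 38 weeks.
The Gamma prior is conjugate for the Poisson rate, so λ | data ~ Gamma(33+242, 12+38) = Gamma(275, 50).
The posterior predictive for a window of length T is Negative Binomial with variance T·α'·(β'+T)/β'² = 8·275·58/2500 = 1276/25.

1276/25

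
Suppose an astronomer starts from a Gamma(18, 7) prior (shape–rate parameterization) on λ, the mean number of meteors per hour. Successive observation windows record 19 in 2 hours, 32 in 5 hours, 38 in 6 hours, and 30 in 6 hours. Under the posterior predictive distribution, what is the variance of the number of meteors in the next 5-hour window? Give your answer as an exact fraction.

Total count: 19 + 32 + 38 + 30 = 119.
Total exposure: 2 + 5 + 6 + 6 = 19 hours.
By Gamma–Poisson conjugacy, the posterior is Gamma(α + Σx, β + Σt) = Gamma(18 + 119, 7 + 19) = Gamma(137, 26).
The posterior predictive for a window of length T is Negative Binomial with variance T·α'·(β'+T)/β'² = 5·137·31/676 = 21235/676.

21235/676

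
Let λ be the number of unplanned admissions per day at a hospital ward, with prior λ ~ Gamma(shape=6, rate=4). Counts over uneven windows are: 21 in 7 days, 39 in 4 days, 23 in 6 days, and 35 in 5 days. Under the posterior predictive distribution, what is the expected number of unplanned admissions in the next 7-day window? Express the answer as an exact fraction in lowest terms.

Total count: 21 + 39 + 23 + 35 = 118.
Total exposure: 7 + 4 + 6 + 5 = 22 days.
The Gamma prior is conjugate for the Poisson rate, so λ | data ~ Gamma(6+118, 4+22) = Gamma(124, 26).
Predictive mean over a 7-day window = T·E[λ|data] = 7·124/26 = 434/13.

434/13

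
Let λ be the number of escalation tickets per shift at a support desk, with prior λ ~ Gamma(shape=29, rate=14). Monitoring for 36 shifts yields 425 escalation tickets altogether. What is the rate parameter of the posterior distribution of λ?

50

Total count 425 over total exposure 36 shifts.
The Gamma prior is conjugate for the Poisson rate, so λ | data ~ Gamma(29+425, 14+36) = Gamma(454, 50).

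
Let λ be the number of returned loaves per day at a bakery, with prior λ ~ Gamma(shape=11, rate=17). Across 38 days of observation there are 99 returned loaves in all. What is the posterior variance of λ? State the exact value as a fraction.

2/55

Total count 99 over total exposure 38 days.
Gamma(α, β) with Poisson data over total exposure Σt gives posterior Gamma(α+Σx, β+Σt) = Gamma(110, 55).
Posterior variance = α'/β'² = 110/3025 = 2/55.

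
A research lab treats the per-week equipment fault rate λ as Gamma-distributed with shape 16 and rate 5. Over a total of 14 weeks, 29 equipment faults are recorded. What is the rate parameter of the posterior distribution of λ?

Total count 29 over total exposure 14 weeks.
The Gamma prior is conjugate for the Poisson rate, so λ | data ~ Gamma(16+29, 5+14) = Gamma(45, 19).

19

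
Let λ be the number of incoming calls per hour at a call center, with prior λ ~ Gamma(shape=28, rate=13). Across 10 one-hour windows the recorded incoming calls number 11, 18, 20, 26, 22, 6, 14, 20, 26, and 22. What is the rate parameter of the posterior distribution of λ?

Total count: 11 + 18 + 20 + 26 + 22 + 6 + 14 + 20 + 26 + 22 = 185.
Total exposure: 10 hours.
Conjugate update: add total count to the shape and total exposure to the rate, giving Gamma(213, 23).

23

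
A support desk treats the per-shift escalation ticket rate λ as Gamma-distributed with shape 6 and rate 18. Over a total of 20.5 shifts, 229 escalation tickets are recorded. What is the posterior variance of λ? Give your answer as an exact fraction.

Total count 229 over total exposure 20.5 shifts.
Conjugate update: add total count to the shape and total exposure to the rate, giving Gamma(235, 77/2).
Posterior variance = α'/β'² = 235/(5929/4) = 940/5929.

940/5929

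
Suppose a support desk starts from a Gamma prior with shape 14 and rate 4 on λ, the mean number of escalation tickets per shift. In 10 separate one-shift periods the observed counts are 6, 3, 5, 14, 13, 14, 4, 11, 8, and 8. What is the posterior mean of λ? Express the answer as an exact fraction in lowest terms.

Total count: 6 + 3 + 5 + 14 + 13 + 14 + 4 + 11 + 8 + 8 = 86.
Total exposure: 10 shifts.
Conjugate update: add total count to the shape and total exposure to the rate, giving Gamma(100, 14).
Posterior mean = α'/β' = 100/14 = 50/7.

50/7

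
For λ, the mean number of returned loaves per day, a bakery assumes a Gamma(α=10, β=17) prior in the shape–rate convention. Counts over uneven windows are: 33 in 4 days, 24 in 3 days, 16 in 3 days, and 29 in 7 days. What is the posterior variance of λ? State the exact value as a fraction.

28/289

Total count: 33 + 24 + 16 + 29 = 102.
Total exposure: 4 + 3 + 3 + 7 = 17 days.
Conjugate update: add total count to the shape and total exposure to the rate, giving Gamma(112, 34).
Posterior variance = α'/β'² = 112/1156 = 28/289.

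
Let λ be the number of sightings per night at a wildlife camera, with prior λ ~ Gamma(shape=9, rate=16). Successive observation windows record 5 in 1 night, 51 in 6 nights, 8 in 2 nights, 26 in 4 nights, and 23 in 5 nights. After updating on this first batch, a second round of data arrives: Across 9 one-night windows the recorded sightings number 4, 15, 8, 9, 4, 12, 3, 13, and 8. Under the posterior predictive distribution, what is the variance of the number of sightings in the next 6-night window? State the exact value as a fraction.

Total count: 5 + 51 + 8 + 26 + 23 = 113.
Total exposure: 1 + 6 + 2 + 4 + 5 = 18 nights.
After the first batch: Gamma(9 + 113, 16 + 18) = Gamma(122, 34).
Total count: 4 + 15 + 8 + 9 + 4 + 12 + 3 + 13 + 8 = 76.
Total exposure: 9 nights.
After the second batch: Gamma(122 + 76, 34 + 9) = Gamma(198, 43).
The posterior predictive for a window of length T is Negative Binomial with variance T·α'·(β'+T)/β'² = 6·198·49/1849 = 58212/1849.

58212/1849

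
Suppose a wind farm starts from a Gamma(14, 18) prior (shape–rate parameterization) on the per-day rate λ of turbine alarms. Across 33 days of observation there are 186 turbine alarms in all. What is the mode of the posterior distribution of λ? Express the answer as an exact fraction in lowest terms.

Total count 186 over total exposure 33 days.
Gamma(α, β) with Poisson data over total exposure Σt gives posterior Gamma(α+Σx, β+Σt) = Gamma(200, 51).
Posterior mode = (α'−1)/β' = 199/51.

199/51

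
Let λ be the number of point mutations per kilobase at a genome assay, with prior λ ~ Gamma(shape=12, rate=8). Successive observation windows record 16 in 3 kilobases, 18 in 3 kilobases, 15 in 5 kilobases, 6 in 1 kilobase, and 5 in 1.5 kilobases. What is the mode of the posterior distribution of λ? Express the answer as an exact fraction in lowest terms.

Total count: 16 + 18 + 15 + 6 + 5 = 60.
Total exposure: 3 + 3 + 5 + 1 + 1.5 = 13.5 kilobases.
Gamma(α, β) with Poisson data over total exposure Σt gives posterior Gamma(α+Σx, β+Σt) = Gamma(72, 43/2).
Posterior mode = (α'−1)/β' = 71/(43/2) = 142/43.

142/43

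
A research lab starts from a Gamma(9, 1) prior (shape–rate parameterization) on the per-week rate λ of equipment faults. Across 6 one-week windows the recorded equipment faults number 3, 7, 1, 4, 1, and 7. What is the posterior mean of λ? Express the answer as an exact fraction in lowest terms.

32/7

Total count: 3 + 7 + 1 + 4 + 1 + 7 = 23.
Total exposure: 6 weeks.
Gamma(α, β) with Poisson data over total exposure Σt gives posterior Gamma(α+Σx, β+Σt) = Gamma(32, 7).
Posterior mean = α'/β' = 32/7.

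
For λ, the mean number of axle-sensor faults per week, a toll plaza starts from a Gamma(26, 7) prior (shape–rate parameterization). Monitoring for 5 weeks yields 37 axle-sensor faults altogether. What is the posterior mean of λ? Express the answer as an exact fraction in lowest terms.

Total count 37 over total exposure 5 weeks.
Posterior: α' = 26 + 37 = 63, β' = 7 + 5 = 12.
Posterior mean = α'/β' = 63/12 = 21/4.

21/4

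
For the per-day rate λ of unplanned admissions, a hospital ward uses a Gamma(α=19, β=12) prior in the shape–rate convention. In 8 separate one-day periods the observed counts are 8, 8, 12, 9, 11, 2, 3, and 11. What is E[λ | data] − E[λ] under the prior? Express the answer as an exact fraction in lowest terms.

77/30

Total count: 8 + 8 + 12 + 9 + 11 + 2 + 3 + 11 = 64.
Total exposure: 8 days.
Conjugate update: add total count to the shape and total exposure to the rate, giving Gamma(83, 20).
Posterior mean = 83/20 = 83/20; prior mean = 19/12 = 19/12. Difference = 83/20 − 19/12 = 77/30.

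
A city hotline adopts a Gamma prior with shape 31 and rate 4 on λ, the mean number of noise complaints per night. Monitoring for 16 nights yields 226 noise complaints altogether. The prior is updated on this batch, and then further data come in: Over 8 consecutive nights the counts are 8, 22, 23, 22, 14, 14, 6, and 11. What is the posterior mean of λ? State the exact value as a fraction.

Total count 226 over total exposure 16 nights.
After the first batch: Gamma(31 + 226, 4 + 16) = Gamma(257, 20).
Total count: 8 + 22 + 23 + 22 + 14 + 14 + 6 + 11 = 120.
Total exposure: 8 nights.
After the second batch: Gamma(257 + 120, 20 + 8) = Gamma(377, 28).
Posterior mean = α'/β' = 377/28.

377/28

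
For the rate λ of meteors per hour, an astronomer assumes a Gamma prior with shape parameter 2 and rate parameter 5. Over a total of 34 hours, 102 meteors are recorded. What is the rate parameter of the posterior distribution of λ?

39

Total count 102 over total exposure 34 hours.
Posterior: α' = 2 + 102 = 104, β' = 5 + 34 = 39.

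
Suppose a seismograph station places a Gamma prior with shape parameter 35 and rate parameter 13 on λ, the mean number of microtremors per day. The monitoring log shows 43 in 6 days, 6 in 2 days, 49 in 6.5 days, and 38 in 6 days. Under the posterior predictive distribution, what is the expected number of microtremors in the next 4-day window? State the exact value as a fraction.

Total count: 43 + 6 + 49 + 38 = 136.
Total exposure: 6 + 2 + 6.5 + 6 = 20.5 days.
The Gamma prior is conjugate for the Poisson rate, so λ | data ~ Gamma(35+136, 13+20.5) = Gamma(171, 67/2).
Predictive mean over a 4-day window = T·E[λ|data] = 4·171/(67/2) = 1368/67.

1368/67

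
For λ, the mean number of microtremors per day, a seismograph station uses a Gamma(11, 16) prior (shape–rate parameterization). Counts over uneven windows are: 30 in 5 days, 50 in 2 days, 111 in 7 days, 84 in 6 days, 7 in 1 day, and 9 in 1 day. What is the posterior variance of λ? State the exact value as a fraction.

Total count: 30 + 50 + 111 + 84 + 7 + 9 = 291.
Total exposure: 5 + 2 + 7 + 6 + 1 + 1 = 22 days.
Posterior: α' = 11 + 291 = 302, β' = 16 + 22 = 38.
Posterior variance = α'/β'² = 302/1444 = 151/722.

151/722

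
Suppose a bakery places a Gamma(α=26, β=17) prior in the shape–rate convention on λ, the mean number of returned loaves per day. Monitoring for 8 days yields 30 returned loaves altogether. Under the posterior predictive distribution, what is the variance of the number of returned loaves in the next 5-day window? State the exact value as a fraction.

336/25

Total count 30 over total exposure 8 days.
The Gamma prior is conjugate for the Poisson rate, so λ | data ~ Gamma(26+30, 17+8) = Gamma(56, 25).
The posterior predictive for a window of length T is Negative Binomial with variance T·α'·(β'+T)/β'² = 5·56·30/625 = 336/25.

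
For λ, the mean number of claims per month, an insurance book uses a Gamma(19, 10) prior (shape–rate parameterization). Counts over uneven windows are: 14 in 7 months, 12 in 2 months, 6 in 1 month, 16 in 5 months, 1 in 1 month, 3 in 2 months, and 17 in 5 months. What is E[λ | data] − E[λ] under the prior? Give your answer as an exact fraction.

23/30

Total count: 14 + 12 + 6 + 16 + 1 + 3 + 17 = 69.
Total exposure: 7 + 2 + 1 + 5 + 1 + 2 + 5 = 23 months.
Conjugate update: add total count to the shape and total exposure to the rate, giving Gamma(88, 33).
Posterior mean = 88/33 = 8/3; prior mean = 19/10 = 19/10. Difference = 8/3 − 19/10 = 23/30.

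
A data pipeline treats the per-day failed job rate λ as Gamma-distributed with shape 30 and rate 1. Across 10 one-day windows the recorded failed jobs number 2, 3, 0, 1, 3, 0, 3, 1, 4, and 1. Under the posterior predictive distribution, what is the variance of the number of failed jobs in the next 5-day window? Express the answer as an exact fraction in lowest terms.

3840/121

Total count: 2 + 3 + 0 + 1 + 3 + 0 + 3 + 1 + 4 + 1 = 18.
Total exposure: 10 days.
By Gamma–Poisson conjugacy, the posterior is Gamma(α + Σx, β + Σt) = Gamma(30 + 18, 1 + 10) = Gamma(48, 11).
The posterior predictive for a window of length T is Negative Binomial with variance T·α'·(β'+T)/β'² = 5·48·16/121 = 3840/121.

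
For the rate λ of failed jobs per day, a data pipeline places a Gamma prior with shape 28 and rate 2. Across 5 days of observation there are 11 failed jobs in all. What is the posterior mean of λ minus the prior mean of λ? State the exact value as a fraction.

Total count 11 over total exposure 5 days.
Gamma(α, β) with Poisson data over total exposure Σt gives posterior Gamma(α+Σx, β+Σt) = Gamma(39, 7).
Posterior mean = 39/7 = 39/7; prior mean = 28/2 = 14. Difference = 39/7 − 14 = -59/7.

-59/7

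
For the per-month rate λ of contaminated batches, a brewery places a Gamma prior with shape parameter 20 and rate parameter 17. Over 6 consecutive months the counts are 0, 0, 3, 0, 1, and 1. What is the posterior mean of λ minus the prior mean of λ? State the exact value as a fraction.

Total count: 0 + 0 + 3 + 0 + 1 + 1 = 5.
Total exposure: 6 months.
The Gamma prior is conjugate for the Poisson rate, so λ | data ~ Gamma(20+5, 17+6) = Gamma(25, 23).
Posterior mean = 25/23 = 25/23; prior mean = 20/17 = 20/17. Difference = 25/23 − 20/17 = -35/391.

-35/391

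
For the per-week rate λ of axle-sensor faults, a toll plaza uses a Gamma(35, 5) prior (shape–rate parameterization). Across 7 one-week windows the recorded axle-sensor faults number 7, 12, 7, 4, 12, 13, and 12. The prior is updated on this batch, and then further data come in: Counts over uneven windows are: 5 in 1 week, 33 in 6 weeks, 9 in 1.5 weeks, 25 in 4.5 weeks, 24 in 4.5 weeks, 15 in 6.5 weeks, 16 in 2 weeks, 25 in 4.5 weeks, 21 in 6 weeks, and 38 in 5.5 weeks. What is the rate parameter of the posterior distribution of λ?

54

Total count: 7 + 12 + 7 + 4 + 12 + 13 + 12 = 67.
Total exposure: 7 weeks.
After the first batch: Gamma(35 + 67, 5 + 7) = Gamma(102, 12).
Total count: 5 + 33 + 9 + 25 + 24 + 15 + 16 + 25 + 21 + 38 = 211.
Total exposure: 1 + 6 + 1.5 + 4.5 + 4.5 + 6.5 + 2 + 4.5 + 6 + 5.5 = 42 weeks.
After the second batch: Gamma(102 + 211, 12 + 42) = Gamma(313, 54).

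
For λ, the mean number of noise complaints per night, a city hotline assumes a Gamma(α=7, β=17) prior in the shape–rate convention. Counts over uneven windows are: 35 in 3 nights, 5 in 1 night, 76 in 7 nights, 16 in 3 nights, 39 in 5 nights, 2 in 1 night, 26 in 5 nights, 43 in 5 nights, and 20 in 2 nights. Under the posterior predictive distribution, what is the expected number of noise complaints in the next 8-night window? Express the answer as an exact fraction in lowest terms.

2152/49

Total count: 35 + 5 + 76 + 16 + 39 + 2 + 26 + 43 + 20 = 262.
Total exposure: 3 + 1 + 7 + 3 + 5 + 1 + 5 + 5 + 2 = 32 nights.
Conjugate update: add total count to the shape and total exposure to the rate, giving Gamma(269, 49).
Predictive mean over an 8-night window = T·E[λ|data] = 8·269/49 = 2152/49.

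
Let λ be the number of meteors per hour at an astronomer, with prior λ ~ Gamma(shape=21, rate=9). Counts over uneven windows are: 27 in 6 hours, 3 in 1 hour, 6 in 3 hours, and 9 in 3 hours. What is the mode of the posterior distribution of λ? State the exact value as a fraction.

65/22

Total count: 27 + 3 + 6 + 9 = 45.
Total exposure: 6 + 1 + 3 + 3 = 13 hours.
Gamma(α, β) with Poisson data over total exposure Σt gives posterior Gamma(α+Σx, β+Σt) = Gamma(66, 22).
Posterior mode = (α'−1)/β' = 65/22.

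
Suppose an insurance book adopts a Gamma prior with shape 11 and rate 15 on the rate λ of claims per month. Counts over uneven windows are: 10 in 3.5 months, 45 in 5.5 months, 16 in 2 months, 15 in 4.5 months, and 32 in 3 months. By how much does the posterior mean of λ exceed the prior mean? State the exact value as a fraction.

Total count: 10 + 45 + 16 + 15 + 32 = 118.
Total exposure: 3.5 + 5.5 + 2 + 4.5 + 3 = 18.5 months.
The Gamma prior is conjugate for the Poisson rate, so λ | data ~ Gamma(11+118, 15+18.5) = Gamma(129, 67/2).
Posterior mean = 129/(67/2) = 258/67; prior mean = 11/15 = 11/15. Difference = 258/67 − 11/15 = 3133/1005.

3133/1005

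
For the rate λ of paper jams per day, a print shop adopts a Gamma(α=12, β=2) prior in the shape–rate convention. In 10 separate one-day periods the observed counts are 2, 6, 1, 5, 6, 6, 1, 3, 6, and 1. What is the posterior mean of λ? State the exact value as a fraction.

49/12

Total count: 2 + 6 + 1 + 5 + 6 + 6 + 1 + 3 + 6 + 1 = 37.
Total exposure: 10 days.
By Gamma–Poisson conjugacy, the posterior is Gamma(α + Σx, β + Σt) = Gamma(12 + 37, 2 + 10) = Gamma(49, 12).
Posterior mean = α'/β' = 49/12.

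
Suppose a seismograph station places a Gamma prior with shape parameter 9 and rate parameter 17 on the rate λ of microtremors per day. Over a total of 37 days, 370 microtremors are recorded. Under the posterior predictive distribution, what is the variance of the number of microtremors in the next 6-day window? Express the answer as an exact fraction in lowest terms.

3790/81

Total count 370 over total exposure 37 days.
By Gamma–Poisson conjugacy, the posterior is Gamma(α + Σx, β + Σt) = Gamma(9 + 370, 17 + 37) = Gamma(379, 54).
The posterior predictive for a window of length T is Negative Binomial with variance T·α'·(β'+T)/β'² = 6·379·60/2916 = 3790/81.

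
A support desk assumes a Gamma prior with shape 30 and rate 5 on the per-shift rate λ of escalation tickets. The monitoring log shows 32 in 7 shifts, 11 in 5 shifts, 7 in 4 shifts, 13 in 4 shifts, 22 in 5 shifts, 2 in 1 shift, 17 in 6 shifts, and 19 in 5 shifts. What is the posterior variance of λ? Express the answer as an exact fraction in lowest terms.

17/196

Total count: 32 + 11 + 7 + 13 + 22 + 2 + 17 + 19 = 123.
Total exposure: 7 + 5 + 4 + 4 + 5 + 1 + 6 + 5 = 37 shifts.
Conjugate update: add total count to the shape and total exposure to the rate, giving Gamma(153, 42).
Posterior variance = α'/β'² = 153/1764 = 17/196.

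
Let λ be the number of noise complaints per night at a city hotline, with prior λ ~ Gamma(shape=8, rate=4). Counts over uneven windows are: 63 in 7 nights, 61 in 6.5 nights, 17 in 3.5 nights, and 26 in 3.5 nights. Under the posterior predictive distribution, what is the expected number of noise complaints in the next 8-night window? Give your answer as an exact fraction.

400/7

Total count: 63 + 61 + 17 + 26 = 167.
Total exposure: 7 + 6.5 + 3.5 + 3.5 = 20.5 nights.
By Gamma–Poisson conjugacy, the posterior is Gamma(α + Σx, β + Σt) = Gamma(8 + 167, 4 + 20.5) = Gamma(175, 49/2).
Predictive mean over an 8-night window = T·E[λ|data] = 8·175/(49/2) = 400/7.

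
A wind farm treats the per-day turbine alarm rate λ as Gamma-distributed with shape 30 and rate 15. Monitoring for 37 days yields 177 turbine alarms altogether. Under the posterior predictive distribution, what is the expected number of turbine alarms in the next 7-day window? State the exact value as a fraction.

Total count 177 over total exposure 37 days.
Gamma(α, β) with Poisson data over total exposure Σt gives posterior Gamma(α+Σx, β+Σt) = Gamma(207, 52).
Predictive mean over a 7-day window = T·E[λ|data] = 7·207/52 = 1449/52.

1449/52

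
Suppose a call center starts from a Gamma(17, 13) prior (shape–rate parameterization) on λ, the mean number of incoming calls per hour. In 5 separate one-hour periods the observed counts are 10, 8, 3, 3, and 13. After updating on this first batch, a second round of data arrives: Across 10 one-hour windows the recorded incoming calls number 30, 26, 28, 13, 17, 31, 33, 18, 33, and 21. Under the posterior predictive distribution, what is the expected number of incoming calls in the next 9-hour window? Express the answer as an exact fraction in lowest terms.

684/7

Total count: 10 + 8 + 3 + 3 + 13 = 37.
Total exposure: 5 hours.
After the first batch: Gamma(17 + 37, 13 + 5) = Gamma(54, 18).
Total count: 30 + 26 + 28 + 13 + 17 + 31 + 33 + 18 + 33 + 21 = 250.
Total exposure: 10 hours.
After the second batch: Gamma(54 + 250, 18 + 10) = Gamma(304, 28).
Predictive mean over a 9-hour window = T·E[λ|data] = 9·304/28 = 684/7.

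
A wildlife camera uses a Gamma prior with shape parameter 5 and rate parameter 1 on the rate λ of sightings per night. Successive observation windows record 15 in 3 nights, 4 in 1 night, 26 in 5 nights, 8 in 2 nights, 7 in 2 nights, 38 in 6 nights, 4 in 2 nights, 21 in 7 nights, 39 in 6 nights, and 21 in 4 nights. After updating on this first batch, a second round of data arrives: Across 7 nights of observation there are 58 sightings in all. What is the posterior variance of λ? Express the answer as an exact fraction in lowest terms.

123/1058

Total count: 15 + 4 + 26 + 8 + 7 + 38 + 4 + 21 + 39 + 21 = 183.
Total exposure: 3 + 1 + 5 + 2 + 2 + 6 + 2 + 7 + 6 + 4 = 38 nights.
After the first batch: Gamma(5 + 183, 1 + 38) = Gamma(188, 39).
Total count 58 over total exposure 7 nights.
After the second batch: Gamma(188 + 58, 39 + 7) = Gamma(246, 46).
Posterior variance = α'/β'² = 246/2116 = 123/1058.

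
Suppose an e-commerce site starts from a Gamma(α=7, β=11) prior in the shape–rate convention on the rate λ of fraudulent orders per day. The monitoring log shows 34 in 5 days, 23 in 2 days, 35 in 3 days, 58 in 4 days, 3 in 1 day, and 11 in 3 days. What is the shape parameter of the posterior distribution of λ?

171

Total count: 34 + 23 + 35 + 58 + 3 + 11 = 164.
Total exposure: 5 + 2 + 3 + 4 + 1 + 3 = 18 days.
Posterior: α' = 7 + 164 = 171, β' = 11 + 18 = 29.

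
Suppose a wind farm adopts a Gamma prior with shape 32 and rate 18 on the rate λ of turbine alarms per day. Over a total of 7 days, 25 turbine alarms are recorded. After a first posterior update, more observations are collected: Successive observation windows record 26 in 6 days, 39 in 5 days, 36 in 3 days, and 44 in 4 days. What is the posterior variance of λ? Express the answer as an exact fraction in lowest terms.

202/1849

Total count 25 over total exposure 7 days.
After the first batch: Gamma(32 + 25, 18 + 7) = Gamma(57, 25).
Total count: 26 + 39 + 36 + 44 = 145.
Total exposure: 6 + 5 + 3 + 4 = 18 days.
After the second batch: Gamma(57 + 145, 25 + 18) = Gamma(202, 43).
Posterior variance = α'/β'² = 202/1849.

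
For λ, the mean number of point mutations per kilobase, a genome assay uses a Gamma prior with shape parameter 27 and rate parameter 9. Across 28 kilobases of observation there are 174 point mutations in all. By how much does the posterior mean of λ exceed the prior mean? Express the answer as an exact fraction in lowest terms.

90/37

Total count 174 over total exposure 28 kilobases.
By Gamma–Poisson conjugacy, the posterior is Gamma(α + Σx, β + Σt) = Gamma(27 + 174, 9 + 28) = Gamma(201, 37).
Posterior mean = 201/37 = 201/37; prior mean = 27/9 = 3. Difference = 201/37 − 3 = 90/37.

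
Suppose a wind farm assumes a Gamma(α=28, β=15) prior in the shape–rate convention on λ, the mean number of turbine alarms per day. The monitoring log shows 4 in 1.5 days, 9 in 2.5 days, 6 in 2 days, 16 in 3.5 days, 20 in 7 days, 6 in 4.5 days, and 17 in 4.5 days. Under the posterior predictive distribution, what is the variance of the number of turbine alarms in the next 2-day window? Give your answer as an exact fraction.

Total count: 4 + 9 + 6 + 16 + 20 + 6 + 17 = 78.
Total exposure: 1.5 + 2.5 + 2 + 3.5 + 7 + 4.5 + 4.5 = 25.5 days.
Conjugate update: add total count to the shape and total exposure to the rate, giving Gamma(106, 81/2).
The posterior predictive for a window of length T is Negative Binomial with variance T·α'·(β'+T)/β'² = 2·106·(85/2)/(6561/4) = 36040/6561.

36040/6561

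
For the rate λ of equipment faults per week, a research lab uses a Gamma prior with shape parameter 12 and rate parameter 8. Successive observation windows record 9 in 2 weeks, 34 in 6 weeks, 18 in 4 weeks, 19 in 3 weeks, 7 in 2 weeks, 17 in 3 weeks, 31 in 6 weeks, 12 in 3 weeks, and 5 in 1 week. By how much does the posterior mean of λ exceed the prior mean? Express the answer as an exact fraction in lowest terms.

Total count: 9 + 34 + 18 + 19 + 7 + 17 + 31 + 12 + 5 = 152.
Total exposure: 2 + 6 + 4 + 3 + 2 + 3 + 6 + 3 + 1 = 30 weeks.
Conjugate update: add total count to the shape and total exposure to the rate, giving Gamma(164, 38).
Posterior mean = 164/38 = 82/19; prior mean = 12/8 = 3/2. Difference = 82/19 − 3/2 = 107/38.

107/38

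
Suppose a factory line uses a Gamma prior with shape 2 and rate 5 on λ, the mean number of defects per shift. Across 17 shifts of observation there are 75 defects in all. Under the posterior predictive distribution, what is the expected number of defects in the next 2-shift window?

Total count 75 over total exposure 17 shifts.
Gamma(α, β) with Poisson data over total exposure Σt gives posterior Gamma(α+Σx, β+Σt) = Gamma(77, 22).
Predictive mean over a 2-shift window = T·E[λ|data] = 2·77/22 = 7.

7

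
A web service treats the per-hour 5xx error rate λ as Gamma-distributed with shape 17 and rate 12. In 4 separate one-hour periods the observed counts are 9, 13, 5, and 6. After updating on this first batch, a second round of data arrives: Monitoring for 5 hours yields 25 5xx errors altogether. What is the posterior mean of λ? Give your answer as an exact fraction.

Total count: 9 + 13 + 5 + 6 = 33.
Total exposure: 4 hours.
After the first batch: Gamma(17 + 33, 12 + 4) = Gamma(50, 16).
Total count 25 over total exposure 5 hours.
After the second batch: Gamma(50 + 25, 16 + 5) = Gamma(75, 21).
Posterior mean = α'/β' = 75/21 = 25/7.

25/7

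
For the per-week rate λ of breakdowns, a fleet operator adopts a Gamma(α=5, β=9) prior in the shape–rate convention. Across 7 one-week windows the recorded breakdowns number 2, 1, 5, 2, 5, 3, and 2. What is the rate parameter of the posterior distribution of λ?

Total count: 2 + 1 + 5 + 2 + 5 + 3 + 2 = 20.
Total exposure: 7 weeks.
By Gamma–Poisson conjugacy, the posterior is Gamma(α + Σx, β + Σt) = Gamma(5 + 20, 9 + 7) = Gamma(25, 16).

16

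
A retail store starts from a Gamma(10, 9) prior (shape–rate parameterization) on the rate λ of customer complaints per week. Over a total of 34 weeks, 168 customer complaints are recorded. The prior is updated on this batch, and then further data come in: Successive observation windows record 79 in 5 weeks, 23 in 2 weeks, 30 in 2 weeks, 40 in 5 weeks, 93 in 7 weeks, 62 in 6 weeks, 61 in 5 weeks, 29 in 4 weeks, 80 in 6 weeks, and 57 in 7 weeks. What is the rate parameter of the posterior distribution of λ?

92

Total count 168 over total exposure 34 weeks.
After the first batch: Gamma(10 + 168, 9 + 34) = Gamma(178, 43).
Total count: 79 + 23 + 30 + 40 + 93 + 62 + 61 + 29 + 80 + 57 = 554.
Total exposure: 5 + 2 + 2 + 5 + 7 + 6 + 5 + 4 + 6 + 7 = 49 weeks.
After the second batch: Gamma(178 + 554, 43 + 49) = Gamma(732, 92).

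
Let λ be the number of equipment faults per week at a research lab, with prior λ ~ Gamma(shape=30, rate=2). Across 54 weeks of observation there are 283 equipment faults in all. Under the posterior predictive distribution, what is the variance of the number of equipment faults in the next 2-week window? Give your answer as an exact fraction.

9077/784

Total count 283 over total exposure 54 weeks.
Conjugate update: add total count to the shape and total exposure to the rate, giving Gamma(313, 56).
The posterior predictive for a window of length T is Negative Binomial with variance T·α'·(β'+T)/β'² = 2·313·58/3136 = 9077/784.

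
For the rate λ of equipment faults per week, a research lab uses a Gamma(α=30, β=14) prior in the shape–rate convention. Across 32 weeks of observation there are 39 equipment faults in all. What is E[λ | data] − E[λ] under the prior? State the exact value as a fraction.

-9/14

Total count 39 over total exposure 32 weeks.
The Gamma prior is conjugate for the Poisson rate, so λ | data ~ Gamma(30+39, 14+32) = Gamma(69, 46).
Posterior mean = 69/46 = 3/2; prior mean = 30/14 = 15/7. Difference = 3/2 − 15/7 = -9/14.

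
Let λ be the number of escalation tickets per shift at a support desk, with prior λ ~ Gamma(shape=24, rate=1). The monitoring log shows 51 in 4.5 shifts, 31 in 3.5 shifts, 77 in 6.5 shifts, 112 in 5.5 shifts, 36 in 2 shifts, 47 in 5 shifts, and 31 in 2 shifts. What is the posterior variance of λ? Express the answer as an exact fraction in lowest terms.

Total count: 51 + 31 + 77 + 112 + 36 + 47 + 31 = 385.
Total exposure: 4.5 + 3.5 + 6.5 + 5.5 + 2 + 5 + 2 = 29 shifts.
Conjugate update: add total count to the shape and total exposure to the rate, giving Gamma(409, 30).
Posterior variance = α'/β'² = 409/900.

409/900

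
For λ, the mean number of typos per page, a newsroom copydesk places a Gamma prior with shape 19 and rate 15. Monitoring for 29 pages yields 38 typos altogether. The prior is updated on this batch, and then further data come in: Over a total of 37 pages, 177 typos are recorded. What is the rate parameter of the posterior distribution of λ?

Total count 38 over total exposure 29 pages.
After the first batch: Gamma(19 + 38, 15 + 29) = Gamma(57, 44).
Total count 177 over total exposure 37 pages.
After the second batch: Gamma(57 + 177, 44 + 37) = Gamma(234, 81).

81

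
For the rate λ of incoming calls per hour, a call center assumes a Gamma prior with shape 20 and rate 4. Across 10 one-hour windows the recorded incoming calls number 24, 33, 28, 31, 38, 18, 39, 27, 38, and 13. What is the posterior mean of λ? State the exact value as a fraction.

309/14

Total count: 24 + 33 + 28 + 31 + 38 + 18 + 39 + 27 + 38 + 13 = 289.
Total exposure: 10 hours.
The Gamma prior is conjugate for the Poisson rate, so λ | data ~ Gamma(20+289, 4+10) = Gamma(309, 14).
Posterior mean = α'/β' = 309/14.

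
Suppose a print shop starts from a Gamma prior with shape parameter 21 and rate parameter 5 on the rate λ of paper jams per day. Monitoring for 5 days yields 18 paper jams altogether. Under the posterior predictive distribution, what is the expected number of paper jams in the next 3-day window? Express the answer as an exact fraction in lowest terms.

Total count 18 over total exposure 5 days.
Gamma(α, β) with Poisson data over total exposure Σt gives posterior Gamma(α+Σx, β+Σt) = Gamma(39, 10).
Predictive mean over a 3-day window = T·E[λ|data] = 3·39/10 = 117/10.

117/10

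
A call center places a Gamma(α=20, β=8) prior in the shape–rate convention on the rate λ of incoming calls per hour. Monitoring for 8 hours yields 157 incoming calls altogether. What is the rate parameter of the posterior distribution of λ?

16

Total count 157 over total exposure 8 hours.
Gamma(α, β) with Poisson data over total exposure Σt gives posterior Gamma(α+Σx, β+Σt) = Gamma(177, 16).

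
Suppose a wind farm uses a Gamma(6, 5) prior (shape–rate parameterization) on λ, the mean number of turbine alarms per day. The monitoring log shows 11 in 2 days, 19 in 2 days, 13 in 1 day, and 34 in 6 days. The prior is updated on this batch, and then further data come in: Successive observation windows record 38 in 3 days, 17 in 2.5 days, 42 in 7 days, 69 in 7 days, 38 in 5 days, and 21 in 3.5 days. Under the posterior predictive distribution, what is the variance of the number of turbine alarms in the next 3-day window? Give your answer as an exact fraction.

987/44

Total count: 11 + 19 + 13 + 34 = 77.
Total exposure: 2 + 2 + 1 + 6 = 11 days.
After the first batch: Gamma(6 + 77, 5 + 11) = Gamma(83, 16).
Total count: 38 + 17 + 42 + 69 + 38 + 21 = 225.
Total exposure: 3 + 2.5 + 7 + 7 + 5 + 3.5 = 28 days.
After the second batch: Gamma(83 + 225, 16 + 28) = Gamma(308, 44).
The posterior predictive for a window of length T is Negative Binomial with variance T·α'·(β'+T)/β'² = 3·308·47/1936 = 987/44.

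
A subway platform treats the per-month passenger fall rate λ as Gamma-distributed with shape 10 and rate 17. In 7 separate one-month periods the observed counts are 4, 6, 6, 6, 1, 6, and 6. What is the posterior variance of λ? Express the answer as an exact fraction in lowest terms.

5/64

Total count: 4 + 6 + 6 + 6 + 1 + 6 + 6 = 35.
Total exposure: 7 months.
Gamma(α, β) with Poisson data over total exposure Σt gives posterior Gamma(α+Σx, β+Σt) = Gamma(45, 24).
Posterior variance = α'/β'² = 45/576 = 5/64.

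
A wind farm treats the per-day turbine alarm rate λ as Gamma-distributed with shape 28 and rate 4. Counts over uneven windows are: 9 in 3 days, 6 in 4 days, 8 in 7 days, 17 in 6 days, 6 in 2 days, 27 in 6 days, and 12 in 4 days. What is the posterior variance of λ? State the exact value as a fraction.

Total count: 9 + 6 + 8 + 17 + 6 + 27 + 12 = 85.
Total exposure: 3 + 4 + 7 + 6 + 2 + 6 + 4 = 32 days.
Posterior: α' = 28 + 85 = 113, β' = 4 + 32 = 36.
Posterior variance = α'/β'² = 113/1296.

113/1296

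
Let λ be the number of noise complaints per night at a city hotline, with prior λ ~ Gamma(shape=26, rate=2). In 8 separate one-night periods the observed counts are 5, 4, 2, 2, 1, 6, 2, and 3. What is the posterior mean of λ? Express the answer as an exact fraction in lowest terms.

51/10

Total count: 5 + 4 + 2 + 2 + 1 + 6 + 2 + 3 = 25.
Total exposure: 8 nights.
Gamma(α, β) with Poisson data over total exposure Σt gives posterior Gamma(α+Σx, β+Σt) = Gamma(51, 10).
Posterior mean = α'/β' = 51/10.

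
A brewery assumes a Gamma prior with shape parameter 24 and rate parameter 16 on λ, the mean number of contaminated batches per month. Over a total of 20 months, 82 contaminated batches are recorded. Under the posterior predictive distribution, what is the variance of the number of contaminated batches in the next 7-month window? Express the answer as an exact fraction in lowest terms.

15953/648

Total count 82 over total exposure 20 months.
The Gamma prior is conjugate for the Poisson rate, so λ | data ~ Gamma(24+82, 16+20) = Gamma(106, 36).
The posterior predictive for a window of length T is Negative Binomial with variance T·α'·(β'+T)/β'² = 7·106·43/1296 = 15953/648.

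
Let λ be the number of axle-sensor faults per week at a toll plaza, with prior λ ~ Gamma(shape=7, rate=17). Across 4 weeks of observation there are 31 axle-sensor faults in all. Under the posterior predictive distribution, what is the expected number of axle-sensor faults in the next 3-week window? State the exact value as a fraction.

38/7

Total count 31 over total exposure 4 weeks.
By Gamma–Poisson conjugacy, the posterior is Gamma(α + Σx, β + Σt) = Gamma(7 + 31, 17 + 4) = Gamma(38, 21).
Predictive mean over a 3-week window = T·E[λ|data] = 3·38/21 = 38/7.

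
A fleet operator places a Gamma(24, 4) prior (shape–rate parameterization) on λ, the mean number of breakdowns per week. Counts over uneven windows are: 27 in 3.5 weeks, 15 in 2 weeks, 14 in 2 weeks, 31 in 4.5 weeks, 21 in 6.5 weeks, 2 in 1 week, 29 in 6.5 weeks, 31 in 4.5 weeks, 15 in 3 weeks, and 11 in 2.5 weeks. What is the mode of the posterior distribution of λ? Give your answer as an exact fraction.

219/40

Total count: 27 + 15 + 14 + 31 + 21 + 2 + 29 + 31 + 15 + 11 = 196.
Total exposure: 3.5 + 2 + 2 + 4.5 + 6.5 + 1 + 6.5 + 4.5 + 3 + 2.5 = 36 weeks.
The Gamma prior is conjugate for the Poisson rate, so λ | data ~ Gamma(24+196, 4+36) = Gamma(220, 40).
Posterior mode = (α'−1)/β' = 219/40.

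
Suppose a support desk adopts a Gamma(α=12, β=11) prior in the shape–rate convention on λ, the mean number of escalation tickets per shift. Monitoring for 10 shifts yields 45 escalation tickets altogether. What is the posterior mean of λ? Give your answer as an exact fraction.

19/7

Total count 45 over total exposure 10 shifts.
The Gamma prior is conjugate for the Poisson rate, so λ | data ~ Gamma(12+45, 11+10) = Gamma(57, 21).
Posterior mean = α'/β' = 57/21 = 19/7.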